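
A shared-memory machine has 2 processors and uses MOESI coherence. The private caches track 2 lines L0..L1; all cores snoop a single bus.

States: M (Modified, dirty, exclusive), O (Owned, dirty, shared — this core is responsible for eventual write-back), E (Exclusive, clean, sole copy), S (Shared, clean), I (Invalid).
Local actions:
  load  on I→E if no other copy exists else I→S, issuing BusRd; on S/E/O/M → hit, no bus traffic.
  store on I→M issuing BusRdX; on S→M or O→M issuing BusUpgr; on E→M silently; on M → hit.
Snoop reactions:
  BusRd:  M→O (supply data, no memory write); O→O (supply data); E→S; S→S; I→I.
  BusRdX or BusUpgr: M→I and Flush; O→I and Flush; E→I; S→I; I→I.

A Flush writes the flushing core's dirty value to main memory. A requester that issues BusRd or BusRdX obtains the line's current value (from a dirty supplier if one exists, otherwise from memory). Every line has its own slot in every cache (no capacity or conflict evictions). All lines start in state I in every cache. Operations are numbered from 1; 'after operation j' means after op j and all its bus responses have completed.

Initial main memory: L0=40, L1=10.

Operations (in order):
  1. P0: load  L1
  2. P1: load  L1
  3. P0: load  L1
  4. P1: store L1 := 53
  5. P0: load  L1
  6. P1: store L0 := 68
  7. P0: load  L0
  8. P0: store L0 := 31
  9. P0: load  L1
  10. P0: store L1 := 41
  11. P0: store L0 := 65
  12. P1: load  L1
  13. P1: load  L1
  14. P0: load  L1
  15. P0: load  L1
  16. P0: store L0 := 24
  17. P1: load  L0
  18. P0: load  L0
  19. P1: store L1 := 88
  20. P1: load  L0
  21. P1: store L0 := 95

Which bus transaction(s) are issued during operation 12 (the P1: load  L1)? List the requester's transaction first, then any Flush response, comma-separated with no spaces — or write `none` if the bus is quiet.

bus = BusRd

[1] P0: load  L1 | P0:E(10), P1:I | bus: BusRd
[2] P1: load  L1 | P0:S(10), P1:S(10) | bus: BusRd
[3] P0: load  L1 | P0:S(10), P1:S(10) | bus: none
[4] P1: store L1 := 53 | P0:I, P1:M(53) | bus: BusUpgr
[5] P0: load  L1 | P0:S(53), P1:O(53) | bus: BusRd
[6] P1: store L0 := 68 | P0:I, P1:M(68) | bus: BusRdX
[7] P0: load  L0 | P0:S(68), P1:O(68) | bus: BusRd
[8] P0: store L0 := 31 | P0:M(31), P1:I | bus: BusUpgr,Flush
[9] P0: load  L1 | P0:S(53), P1:O(53) | bus: none
[10] P0: store L1 := 41 | P0:M(41), P1:I | bus: BusUpgr,Flush
[11] P0: store L0 := 65 | P0:M(65), P1:I | bus: none
[12] P1: load  L1 | P0:O(41), P1:S(41) | bus: BusRd
[13] P1: load  L1 | P0:O(41), P1:S(41) | bus: none
[14] P0: load  L1 | P0:O(41), P1:S(41) | bus: none
[15] P0: load  L1 | P0:O(41), P1:S(41) | bus: none
[16] P0: store L0 := 24 | P0:M(24), P1:I | bus: none
[17] P1: load  L0 | P0:O(24), P1:S(24) | bus: BusRd
[18] P0: load  L0 | P0:O(24), P1:S(24) | bus: none
[19] P1: store L1 := 88 | P0:I, P1:M(88) | bus: BusUpgr,Flush
[20] P1: load  L0 | P0:O(24), P1:S(24) | bus: none
[21] P1: store L0 := 95 | P0:I, P1:M(95) | bus: BusUpgr,Flush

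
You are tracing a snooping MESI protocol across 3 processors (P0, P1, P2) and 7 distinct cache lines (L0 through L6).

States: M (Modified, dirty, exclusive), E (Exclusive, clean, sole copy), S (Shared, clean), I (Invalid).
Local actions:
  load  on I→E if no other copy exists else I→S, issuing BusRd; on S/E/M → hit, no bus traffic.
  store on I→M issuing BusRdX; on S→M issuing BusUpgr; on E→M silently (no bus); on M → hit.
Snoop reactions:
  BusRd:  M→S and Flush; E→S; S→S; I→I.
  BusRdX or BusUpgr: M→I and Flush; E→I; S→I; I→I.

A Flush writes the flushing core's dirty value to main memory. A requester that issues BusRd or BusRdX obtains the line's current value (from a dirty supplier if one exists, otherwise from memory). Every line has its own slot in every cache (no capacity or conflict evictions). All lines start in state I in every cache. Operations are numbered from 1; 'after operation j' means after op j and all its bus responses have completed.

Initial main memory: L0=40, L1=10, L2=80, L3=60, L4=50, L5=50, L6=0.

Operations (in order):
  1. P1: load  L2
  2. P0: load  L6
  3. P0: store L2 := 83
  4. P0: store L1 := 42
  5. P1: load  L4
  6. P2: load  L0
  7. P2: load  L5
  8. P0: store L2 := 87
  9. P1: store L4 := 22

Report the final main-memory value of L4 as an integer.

memory[L4] = 50

step 1: P1: load  L2  ⟶  IEI  (L2)  txn=BusRd  M[L2]=80
step 2: P0: load  L6  ⟶  EII  (L6)  txn=BusRd  M[L6]=0
step 3: P0: store L2 := 83  ⟶  MII  (L2)  txn=BusRdX  M[L2]=80
step 4: P0: store L1 := 42  ⟶  MII  (L1)  txn=BusRdX  M[L1]=10
step 5: P1: load  L4  ⟶  IEI  (L4)  txn=BusRd  M[L4]=50
step 6: P2: load  L0  ⟶  IIE  (L0)  txn=BusRd  M[L0]=40
step 7: P2: load  L5  ⟶  IIE  (L5)  txn=BusRd  M[L5]=50
step 8: P0: store L2 := 87  ⟶  MII  (L2)  txn=∅  M[L2]=80
step 9: P1: store L4 := 22  ⟶  IMI  (L4)  txn=∅  M[L4]=50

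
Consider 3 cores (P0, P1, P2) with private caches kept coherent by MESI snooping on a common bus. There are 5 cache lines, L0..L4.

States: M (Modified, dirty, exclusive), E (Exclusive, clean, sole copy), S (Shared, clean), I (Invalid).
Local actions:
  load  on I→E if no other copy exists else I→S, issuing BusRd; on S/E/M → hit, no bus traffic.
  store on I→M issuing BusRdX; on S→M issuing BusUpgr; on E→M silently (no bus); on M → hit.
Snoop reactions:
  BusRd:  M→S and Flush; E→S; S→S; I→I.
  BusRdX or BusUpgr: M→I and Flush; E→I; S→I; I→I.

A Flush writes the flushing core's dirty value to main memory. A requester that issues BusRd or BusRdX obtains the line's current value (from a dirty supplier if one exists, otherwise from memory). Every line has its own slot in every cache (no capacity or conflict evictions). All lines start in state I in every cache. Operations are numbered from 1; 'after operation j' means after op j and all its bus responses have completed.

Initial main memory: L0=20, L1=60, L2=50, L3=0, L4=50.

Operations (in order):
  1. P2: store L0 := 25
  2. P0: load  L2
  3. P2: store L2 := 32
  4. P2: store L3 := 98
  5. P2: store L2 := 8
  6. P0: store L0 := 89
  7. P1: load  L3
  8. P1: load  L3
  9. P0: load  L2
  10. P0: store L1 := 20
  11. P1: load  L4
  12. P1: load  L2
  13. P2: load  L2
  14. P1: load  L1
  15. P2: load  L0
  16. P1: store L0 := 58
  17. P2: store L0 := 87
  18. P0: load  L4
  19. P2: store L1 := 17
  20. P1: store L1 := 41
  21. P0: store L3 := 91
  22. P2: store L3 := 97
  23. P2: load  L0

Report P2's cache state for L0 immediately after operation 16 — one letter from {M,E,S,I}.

state = I

step 1: P2: store L0 := 25  ⟶  IIM  (L0)  txn=BusRdX  M[L0]=20
step 2: P0: load  L2  ⟶  EII  (L2)  txn=BusRd  M[L2]=50
step 3: P2: store L2 := 32  ⟶  IIM  (L2)  txn=BusRdX  M[L2]=50
step 4: P2: store L3 := 98  ⟶  IIM  (L3)  txn=BusRdX  M[L3]=0
step 5: P2: store L2 := 8  ⟶  IIM  (L2)  txn=∅  M[L2]=50
step 6: P0: store L0 := 89  ⟶  MII  (L0)  txn=BusRdX+Flush  M[L0]=25
step 7: P1: load  L3  ⟶  ISS  (L3)  txn=BusRd+Flush  M[L3]=98
step 8: P1: load  L3  ⟶  ISS  (L3)  txn=∅  M[L3]=98
step 9: P0: load  L2  ⟶  SIS  (L2)  txn=BusRd+Flush  M[L2]=8
step 10: P0: store L1 := 20  ⟶  MII  (L1)  txn=BusRdX  M[L1]=60
step 11: P1: load  L4  ⟶  IEI  (L4)  txn=BusRd  M[L4]=50
step 12: P1: load  L2  ⟶  SSS  (L2)  txn=BusRd  M[L2]=8
step 13: P2: load  L2  ⟶  SSS  (L2)  txn=∅  M[L2]=8
step 14: P1: load  L1  ⟶  SSI  (L1)  txn=BusRd+Flush  M[L1]=20
step 15: P2: load  L0  ⟶  SIS  (L0)  txn=BusRd+Flush  M[L0]=89
step 16: P1: store L0 := 58  ⟶  IMI  (L0)  txn=BusRdX  M[L0]=89
step 17: P2: store L0 := 87  ⟶  IIM  (L0)  txn=BusRdX+Flush  M[L0]=58
step 18: P0: load  L4  ⟶  SSI  (L4)  txn=BusRd  M[L4]=50
step 19: P2: store L1 := 17  ⟶  IIM  (L1)  txn=BusRdX  M[L1]=20
step 20: P1: store L1 := 41  ⟶  IMI  (L1)  txn=BusRdX+Flush  M[L1]=17
step 21: P0: store L3 := 91  ⟶  MII  (L3)  txn=BusRdX  M[L3]=98
step 22: P2: store L3 := 97  ⟶  IIM  (L3)  txn=BusRdX+Flush  M[L3]=91
step 23: P2: load  L0  ⟶  IIM  (L0)  txn=∅  M[L0]=58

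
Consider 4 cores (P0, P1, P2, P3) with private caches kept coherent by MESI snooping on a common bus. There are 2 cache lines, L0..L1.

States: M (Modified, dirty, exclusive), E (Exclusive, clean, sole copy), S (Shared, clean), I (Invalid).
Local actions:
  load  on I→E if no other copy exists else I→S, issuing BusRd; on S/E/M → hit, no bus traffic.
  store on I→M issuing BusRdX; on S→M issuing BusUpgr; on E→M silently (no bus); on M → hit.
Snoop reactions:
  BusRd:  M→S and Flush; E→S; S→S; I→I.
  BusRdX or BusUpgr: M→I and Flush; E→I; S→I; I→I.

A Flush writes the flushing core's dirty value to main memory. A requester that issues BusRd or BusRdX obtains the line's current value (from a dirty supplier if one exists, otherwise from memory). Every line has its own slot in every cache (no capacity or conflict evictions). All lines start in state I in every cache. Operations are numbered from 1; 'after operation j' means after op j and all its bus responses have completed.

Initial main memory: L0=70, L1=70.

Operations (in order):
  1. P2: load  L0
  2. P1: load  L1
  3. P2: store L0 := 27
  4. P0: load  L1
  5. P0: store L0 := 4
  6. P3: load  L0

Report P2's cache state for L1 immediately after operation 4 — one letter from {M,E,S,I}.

state = I

  op1 P2: load  L0 → I/I/E/I on L0; bus BusRd; mem=70
  op2 P1: load  L1 → I/E/I/I on L1; bus BusRd; mem=70
  op3 P2: store L0 := 27 → I/I/M/I on L0; bus (none); mem=70
  op4 P0: load  L1 → S/S/I/I on L1; bus BusRd; mem=70
  op5 P0: store L0 := 4 → M/I/I/I on L0; bus BusRdX Flush; mem=27
  op6 P3: load  L0 → S/I/I/S on L0; bus BusRd Flush; mem=4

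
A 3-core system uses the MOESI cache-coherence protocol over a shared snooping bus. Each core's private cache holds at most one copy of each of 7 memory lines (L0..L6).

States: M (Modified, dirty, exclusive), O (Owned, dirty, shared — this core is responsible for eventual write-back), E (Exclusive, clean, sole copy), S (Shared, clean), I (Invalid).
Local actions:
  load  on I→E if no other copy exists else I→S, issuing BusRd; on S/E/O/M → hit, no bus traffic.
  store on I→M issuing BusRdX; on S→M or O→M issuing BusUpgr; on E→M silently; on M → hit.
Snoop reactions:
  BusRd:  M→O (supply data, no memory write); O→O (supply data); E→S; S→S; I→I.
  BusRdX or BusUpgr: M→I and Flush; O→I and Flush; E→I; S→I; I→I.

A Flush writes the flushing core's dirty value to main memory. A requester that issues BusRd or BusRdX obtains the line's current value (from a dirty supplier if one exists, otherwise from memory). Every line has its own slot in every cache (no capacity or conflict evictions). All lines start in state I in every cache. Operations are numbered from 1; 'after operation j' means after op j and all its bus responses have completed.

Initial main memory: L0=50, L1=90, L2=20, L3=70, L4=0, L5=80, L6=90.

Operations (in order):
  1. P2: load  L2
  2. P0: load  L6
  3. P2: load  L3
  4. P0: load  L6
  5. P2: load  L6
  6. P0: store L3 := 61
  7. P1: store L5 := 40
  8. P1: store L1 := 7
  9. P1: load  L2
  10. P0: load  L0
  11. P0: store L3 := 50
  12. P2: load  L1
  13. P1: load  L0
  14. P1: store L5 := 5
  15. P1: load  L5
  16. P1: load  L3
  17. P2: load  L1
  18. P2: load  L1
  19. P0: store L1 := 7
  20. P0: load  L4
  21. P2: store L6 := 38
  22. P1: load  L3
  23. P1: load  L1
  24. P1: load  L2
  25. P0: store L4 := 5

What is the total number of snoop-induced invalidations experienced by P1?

invalidations = 1

1. P2: load  L2  bus=[BusRd]  L2: P0=I P1=I P2=E  mem[L2]=20
2. P0: load  L6  bus=[BusRd]  L6: P0=E P1=I P2=I  mem[L6]=90
3. P2: load  L3  bus=[BusRd]  L3: P0=I P1=I P2=E  mem[L3]=70
4. P0: load  L6  bus=[-]  L6: P0=E P1=I P2=I  mem[L6]=90
5. P2: load  L6  bus=[BusRd]  L6: P0=S P1=I P2=S  mem[L6]=90
6. P0: store L3 := 61  bus=[BusRdX]  L3: P0=M P1=I P2=I  mem[L3]=70
7. P1: store L5 := 40  bus=[BusRdX]  L5: P0=I P1=M P2=I  mem[L5]=80
8. P1: store L1 := 7  bus=[BusRdX]  L1: P0=I P1=M P2=I  mem[L1]=90
9. P1: load  L2  bus=[BusRd]  L2: P0=I P1=S P2=S  mem[L2]=20
10. P0: load  L0  bus=[BusRd]  L0: P0=E P1=I P2=I  mem[L0]=50
11. P0: store L3 := 50  bus=[-]  L3: P0=M P1=I P2=I  mem[L3]=70
12. P2: load  L1  bus=[BusRd]  L1: P0=I P1=O P2=S  mem[L1]=90
13. P1: load  L0  bus=[BusRd]  L0: P0=S P1=S P2=I  mem[L0]=50
14. P1: store L5 := 5  bus=[-]  L5: P0=I P1=M P2=I  mem[L5]=80
15. P1: load  L5  bus=[-]  L5: P0=I P1=M P2=I  mem[L5]=80
16. P1: load  L3  bus=[BusRd]  L3: P0=O P1=S P2=I  mem[L3]=70
17. P2: load  L1  bus=[-]  L1: P0=I P1=O P2=S  mem[L1]=90
18. P2: load  L1  bus=[-]  L1: P0=I P1=O P2=S  mem[L1]=90
19. P0: store L1 := 7  bus=[BusRdX,Flush]  L1: P0=M P1=I P2=I  mem[L1]=7
20. P0: load  L4  bus=[BusRd]  L4: P0=E P1=I P2=I  mem[L4]=0
21. P2: store L6 := 38  bus=[BusUpgr]  L6: P0=I P1=I P2=M  mem[L6]=90
22. P1: load  L3  bus=[-]  L3: P0=O P1=S P2=I  mem[L3]=70
23. P1: load  L1  bus=[BusRd]  L1: P0=O P1=S P2=I  mem[L1]=7
24. P1: load  L2  bus=[-]  L2: P0=I P1=S P2=S  mem[L2]=20
25. P0: store L4 := 5  bus=[-]  L4: P0=M P1=I P2=I  mem[L4]=0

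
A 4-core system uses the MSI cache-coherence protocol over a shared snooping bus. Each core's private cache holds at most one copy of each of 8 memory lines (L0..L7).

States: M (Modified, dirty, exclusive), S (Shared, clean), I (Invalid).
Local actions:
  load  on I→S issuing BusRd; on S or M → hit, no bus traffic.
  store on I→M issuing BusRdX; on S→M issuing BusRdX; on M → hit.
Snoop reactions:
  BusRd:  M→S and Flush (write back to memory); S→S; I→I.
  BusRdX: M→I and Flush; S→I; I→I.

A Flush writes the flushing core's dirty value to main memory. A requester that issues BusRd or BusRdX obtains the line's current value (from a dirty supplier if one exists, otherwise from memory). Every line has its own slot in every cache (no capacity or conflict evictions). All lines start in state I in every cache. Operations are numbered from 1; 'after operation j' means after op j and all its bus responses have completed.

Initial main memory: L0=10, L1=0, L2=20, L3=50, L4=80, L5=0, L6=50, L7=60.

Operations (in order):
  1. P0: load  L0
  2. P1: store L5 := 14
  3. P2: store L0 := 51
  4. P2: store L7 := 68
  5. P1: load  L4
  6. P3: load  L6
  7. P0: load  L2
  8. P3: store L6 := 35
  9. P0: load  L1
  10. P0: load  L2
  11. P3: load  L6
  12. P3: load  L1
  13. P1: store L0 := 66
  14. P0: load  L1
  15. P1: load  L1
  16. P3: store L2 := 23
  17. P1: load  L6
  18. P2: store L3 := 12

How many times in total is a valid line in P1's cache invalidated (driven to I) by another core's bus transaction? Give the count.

step 1: P0: load  L0  ⟶  SIII  (L0)  txn=BusRd  M[L0]=10
step 2: P1: store L5 := 14  ⟶  IMII  (L5)  txn=BusRdX  M[L5]=0
step 3: P2: store L0 := 51  ⟶  IIMI  (L0)  txn=BusRdX  M[L0]=10
step 4: P2: store L7 := 68  ⟶  IIMI  (L7)  txn=BusRdX  M[L7]=60
step 5: P1: load  L4  ⟶  ISII  (L4)  txn=BusRd  M[L4]=80
step 6: P3: load  L6  ⟶  IIIS  (L6)  txn=BusRd  M[L6]=50
step 7: P0: load  L2  ⟶  SIII  (L2)  txn=BusRd  M[L2]=20
step 8: P3: store L6 := 35  ⟶  IIIM  (L6)  txn=BusRdX  M[L6]=50
step 9: P0: load  L1  ⟶  SIII  (L1)  txn=BusRd  M[L1]=0
step 10: P0: load  L2  ⟶  SIII  (L2)  txn=∅  M[L2]=20
step 11: P3: load  L6  ⟶  IIIM  (L6)  txn=∅  M[L6]=50
step 12: P3: load  L1  ⟶  SIIS  (L1)  txn=BusRd  M[L1]=0
step 13: P1: store L0 := 66  ⟶  IMII  (L0)  txn=BusRdX+Flush  M[L0]=51
step 14: P0: load  L1  ⟶  SIIS  (L1)  txn=∅  M[L1]=0
step 15: P1: load  L1  ⟶  SSIS  (L1)  txn=BusRd  M[L1]=0
step 16: P3: store L2 := 23  ⟶  IIIM  (L2)  txn=BusRdX  M[L2]=20
step 17: P1: load  L6  ⟶  ISIS  (L6)  txn=BusRd+Flush  M[L6]=35
step 18: P2: store L3 := 12  ⟶  IIMI  (L3)  txn=BusRdX  M[L3]=50

invalidations = 0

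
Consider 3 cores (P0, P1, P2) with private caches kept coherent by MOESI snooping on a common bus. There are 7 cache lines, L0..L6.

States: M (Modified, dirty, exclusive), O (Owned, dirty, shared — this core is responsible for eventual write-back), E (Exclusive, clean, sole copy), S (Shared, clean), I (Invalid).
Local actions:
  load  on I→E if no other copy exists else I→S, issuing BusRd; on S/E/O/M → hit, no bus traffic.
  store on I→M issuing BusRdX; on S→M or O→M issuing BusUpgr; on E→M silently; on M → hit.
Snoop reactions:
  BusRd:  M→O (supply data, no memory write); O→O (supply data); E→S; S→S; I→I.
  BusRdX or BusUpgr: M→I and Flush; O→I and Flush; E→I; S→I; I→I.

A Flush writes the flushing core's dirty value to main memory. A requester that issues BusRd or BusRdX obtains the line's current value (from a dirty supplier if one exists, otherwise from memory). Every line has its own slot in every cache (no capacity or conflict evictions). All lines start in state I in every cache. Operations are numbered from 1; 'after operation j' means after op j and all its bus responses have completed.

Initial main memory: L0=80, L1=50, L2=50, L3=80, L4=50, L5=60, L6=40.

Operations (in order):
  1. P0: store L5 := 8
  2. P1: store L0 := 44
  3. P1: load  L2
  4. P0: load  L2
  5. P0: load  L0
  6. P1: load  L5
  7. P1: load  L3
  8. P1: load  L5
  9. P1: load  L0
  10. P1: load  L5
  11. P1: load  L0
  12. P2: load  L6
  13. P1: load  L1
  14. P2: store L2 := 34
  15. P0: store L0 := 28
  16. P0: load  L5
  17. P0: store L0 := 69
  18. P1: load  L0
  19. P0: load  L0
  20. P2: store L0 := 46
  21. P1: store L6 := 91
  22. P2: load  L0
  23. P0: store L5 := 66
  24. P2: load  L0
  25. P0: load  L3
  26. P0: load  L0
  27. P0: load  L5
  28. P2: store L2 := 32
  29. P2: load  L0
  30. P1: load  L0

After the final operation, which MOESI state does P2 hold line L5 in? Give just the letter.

step 1: P0: store L5 := 8  ⟶  MII  (L5)  txn=BusRdX  M[L5]=60
step 2: P1: store L0 := 44  ⟶  IMI  (L0)  txn=BusRdX  M[L0]=80
step 3: P1: load  L2  ⟶  IEI  (L2)  txn=BusRd  M[L2]=50
step 4: P0: load  L2  ⟶  SSI  (L2)  txn=BusRd  M[L2]=50
step 5: P0: load  L0  ⟶  SOI  (L0)  txn=BusRd  M[L0]=80
step 6: P1: load  L5  ⟶  OSI  (L5)  txn=BusRd  M[L5]=60
step 7: P1: load  L3  ⟶  IEI  (L3)  txn=BusRd  M[L3]=80
step 8: P1: load  L5  ⟶  OSI  (L5)  txn=∅  M[L5]=60
step 9: P1: load  L0  ⟶  SOI  (L0)  txn=∅  M[L0]=80
step 10: P1: load  L5  ⟶  OSI  (L5)  txn=∅  M[L5]=60
step 11: P1: load  L0  ⟶  SOI  (L0)  txn=∅  M[L0]=80
step 12: P2: load  L6  ⟶  IIE  (L6)  txn=BusRd  M[L6]=40
step 13: P1: load  L1  ⟶  IEI  (L1)  txn=BusRd  M[L1]=50
step 14: P2: store L2 := 34  ⟶  IIM  (L2)  txn=BusRdX  M[L2]=50
step 15: P0: store L0 := 28  ⟶  MII  (L0)  txn=BusUpgr+Flush  M[L0]=44
step 16: P0: load  L5  ⟶  OSI  (L5)  txn=∅  M[L5]=60
step 17: P0: store L0 := 69  ⟶  MII  (L0)  txn=∅  M[L0]=44
step 18: P1: load  L0  ⟶  OSI  (L0)  txn=BusRd  M[L0]=44
step 19: P0: load  L0  ⟶  OSI  (L0)  txn=∅  M[L0]=44
step 20: P2: store L0 := 46  ⟶  IIM  (L0)  txn=BusRdX+Flush  M[L0]=69
step 21: P1: store L6 := 91  ⟶  IMI  (L6)  txn=BusRdX  M[L6]=40
step 22: P2: load  L0  ⟶  IIM  (L0)  txn=∅  M[L0]=69
step 23: P0: store L5 := 66  ⟶  MII  (L5)  txn=BusUpgr  M[L5]=60
step 24: P2: load  L0  ⟶  IIM  (L0)  txn=∅  M[L0]=69
step 25: P0: load  L3  ⟶  SSI  (L3)  txn=BusRd  M[L3]=80
step 26: P0: load  L0  ⟶  SIO  (L0)  txn=BusRd  M[L0]=69
step 27: P0: load  L5  ⟶  MII  (L5)  txn=∅  M[L5]=60
step 28: P2: store L2 := 32  ⟶  IIM  (L2)  txn=∅  M[L2]=50
step 29: P2: load  L0  ⟶  SIO  (L0)  txn=∅  M[L0]=69
step 30: P1: load  L0  ⟶  SSO  (L0)  txn=BusRd  M[L0]=69

state = I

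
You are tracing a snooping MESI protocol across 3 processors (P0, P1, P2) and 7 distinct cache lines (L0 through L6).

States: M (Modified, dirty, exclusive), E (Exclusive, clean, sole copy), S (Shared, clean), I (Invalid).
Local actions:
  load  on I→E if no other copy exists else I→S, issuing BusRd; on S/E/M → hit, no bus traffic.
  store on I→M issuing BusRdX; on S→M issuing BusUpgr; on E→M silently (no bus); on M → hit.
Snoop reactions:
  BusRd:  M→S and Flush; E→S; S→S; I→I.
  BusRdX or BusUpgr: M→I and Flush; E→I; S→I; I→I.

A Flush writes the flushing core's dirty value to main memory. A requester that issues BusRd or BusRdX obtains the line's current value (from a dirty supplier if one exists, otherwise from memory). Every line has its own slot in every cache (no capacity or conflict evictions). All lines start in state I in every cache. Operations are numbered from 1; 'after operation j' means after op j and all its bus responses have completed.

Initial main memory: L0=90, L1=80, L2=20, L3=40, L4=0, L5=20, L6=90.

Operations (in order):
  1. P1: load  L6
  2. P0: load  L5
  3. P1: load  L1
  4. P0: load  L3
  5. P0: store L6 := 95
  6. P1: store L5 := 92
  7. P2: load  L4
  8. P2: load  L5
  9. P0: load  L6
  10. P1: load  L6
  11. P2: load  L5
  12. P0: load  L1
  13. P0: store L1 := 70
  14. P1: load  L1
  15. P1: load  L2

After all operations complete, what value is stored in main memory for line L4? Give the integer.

memory[L4] = 0

step 1: P1: load  L6  ⟶  IEI  (L6)  txn=BusRd  M[L6]=90
step 2: P0: load  L5  ⟶  EII  (L5)  txn=BusRd  M[L5]=20
step 3: P1: load  L1  ⟶  IEI  (L1)  txn=BusRd  M[L1]=80
step 4: P0: load  L3  ⟶  EII  (L3)  txn=BusRd  M[L3]=40
step 5: P0: store L6 := 95  ⟶  MII  (L6)  txn=BusRdX  M[L6]=90
step 6: P1: store L5 := 92  ⟶  IMI  (L5)  txn=BusRdX  M[L5]=20
step 7: P2: load  L4  ⟶  IIE  (L4)  txn=BusRd  M[L4]=0
step 8: P2: load  L5  ⟶  ISS  (L5)  txn=BusRd+Flush  M[L5]=92
step 9: P0: load  L6  ⟶  MII  (L6)  txn=∅  M[L6]=90
step 10: P1: load  L6  ⟶  SSI  (L6)  txn=BusRd+Flush  M[L6]=95
step 11: P2: load  L5  ⟶  ISS  (L5)  txn=∅  M[L5]=92
step 12: P0: load  L1  ⟶  SSI  (L1)  txn=BusRd  M[L1]=80
step 13: P0: store L1 := 70  ⟶  MII  (L1)  txn=BusUpgr  M[L1]=80
step 14: P1: load  L1  ⟶  SSI  (L1)  txn=BusRd+Flush  M[L1]=70
step 15: P1: load  L2  ⟶  IEI  (L2)  txn=BusRd  M[L2]=20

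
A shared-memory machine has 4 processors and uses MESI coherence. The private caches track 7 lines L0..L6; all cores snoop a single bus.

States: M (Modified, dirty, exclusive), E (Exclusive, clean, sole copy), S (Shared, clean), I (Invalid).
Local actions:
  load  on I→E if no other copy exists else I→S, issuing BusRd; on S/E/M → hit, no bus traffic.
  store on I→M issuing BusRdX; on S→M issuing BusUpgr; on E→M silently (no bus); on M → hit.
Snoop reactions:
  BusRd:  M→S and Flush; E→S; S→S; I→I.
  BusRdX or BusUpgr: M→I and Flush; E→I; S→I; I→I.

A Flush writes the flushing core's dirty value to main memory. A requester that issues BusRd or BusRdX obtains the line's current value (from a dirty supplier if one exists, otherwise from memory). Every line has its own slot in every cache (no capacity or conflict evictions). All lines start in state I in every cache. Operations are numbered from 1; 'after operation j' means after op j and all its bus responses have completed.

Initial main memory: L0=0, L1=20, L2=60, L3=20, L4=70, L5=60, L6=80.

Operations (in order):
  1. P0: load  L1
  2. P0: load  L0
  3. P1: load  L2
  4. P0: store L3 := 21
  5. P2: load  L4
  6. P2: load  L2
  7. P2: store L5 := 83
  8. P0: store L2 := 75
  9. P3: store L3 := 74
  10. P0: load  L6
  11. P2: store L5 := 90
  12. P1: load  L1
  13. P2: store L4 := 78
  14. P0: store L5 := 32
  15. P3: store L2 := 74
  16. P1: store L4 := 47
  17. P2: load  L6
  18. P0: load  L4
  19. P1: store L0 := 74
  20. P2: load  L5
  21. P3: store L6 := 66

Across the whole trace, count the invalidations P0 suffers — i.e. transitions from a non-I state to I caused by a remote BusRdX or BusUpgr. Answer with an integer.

step 1: P0: load  L1  ⟶  EIII  (L1)  txn=BusRd  M[L1]=20
step 2: P0: load  L0  ⟶  EIII  (L0)  txn=BusRd  M[L0]=0
step 3: P1: load  L2  ⟶  IEII  (L2)  txn=BusRd  M[L2]=60
step 4: P0: store L3 := 21  ⟶  MIII  (L3)  txn=BusRdX  M[L3]=20
step 5: P2: load  L4  ⟶  IIEI  (L4)  txn=BusRd  M[L4]=70
step 6: P2: load  L2  ⟶  ISSI  (L2)  txn=BusRd  M[L2]=60
step 7: P2: store L5 := 83  ⟶  IIMI  (L5)  txn=BusRdX  M[L5]=60
step 8: P0: store L2 := 75  ⟶  MIII  (L2)  txn=BusRdX  M[L2]=60
step 9: P3: store L3 := 74  ⟶  IIIM  (L3)  txn=BusRdX+Flush  M[L3]=21
step 10: P0: load  L6  ⟶  EIII  (L6)  txn=BusRd  M[L6]=80
step 11: P2: store L5 := 90  ⟶  IIMI  (L5)  txn=∅  M[L5]=60
step 12: P1: load  L1  ⟶  SSII  (L1)  txn=BusRd  M[L1]=20
step 13: P2: store L4 := 78  ⟶  IIMI  (L4)  txn=∅  M[L4]=70
step 14: P0: store L5 := 32  ⟶  MIII  (L5)  txn=BusRdX+Flush  M[L5]=90
step 15: P3: store L2 := 74  ⟶  IIIM  (L2)  txn=BusRdX+Flush  M[L2]=75
step 16: P1: store L4 := 47  ⟶  IMII  (L4)  txn=BusRdX+Flush  M[L4]=78
step 17: P2: load  L6  ⟶  SISI  (L6)  txn=BusRd  M[L6]=80
step 18: P0: load  L4  ⟶  SSII  (L4)  txn=BusRd+Flush  M[L4]=47
step 19: P1: store L0 := 74  ⟶  IMII  (L0)  txn=BusRdX  M[L0]=0
step 20: P2: load  L5  ⟶  SISI  (L5)  txn=BusRd+Flush  M[L5]=32
step 21: P3: store L6 := 66  ⟶  IIIM  (L6)  txn=BusRdX  M[L6]=80

invalidations = 4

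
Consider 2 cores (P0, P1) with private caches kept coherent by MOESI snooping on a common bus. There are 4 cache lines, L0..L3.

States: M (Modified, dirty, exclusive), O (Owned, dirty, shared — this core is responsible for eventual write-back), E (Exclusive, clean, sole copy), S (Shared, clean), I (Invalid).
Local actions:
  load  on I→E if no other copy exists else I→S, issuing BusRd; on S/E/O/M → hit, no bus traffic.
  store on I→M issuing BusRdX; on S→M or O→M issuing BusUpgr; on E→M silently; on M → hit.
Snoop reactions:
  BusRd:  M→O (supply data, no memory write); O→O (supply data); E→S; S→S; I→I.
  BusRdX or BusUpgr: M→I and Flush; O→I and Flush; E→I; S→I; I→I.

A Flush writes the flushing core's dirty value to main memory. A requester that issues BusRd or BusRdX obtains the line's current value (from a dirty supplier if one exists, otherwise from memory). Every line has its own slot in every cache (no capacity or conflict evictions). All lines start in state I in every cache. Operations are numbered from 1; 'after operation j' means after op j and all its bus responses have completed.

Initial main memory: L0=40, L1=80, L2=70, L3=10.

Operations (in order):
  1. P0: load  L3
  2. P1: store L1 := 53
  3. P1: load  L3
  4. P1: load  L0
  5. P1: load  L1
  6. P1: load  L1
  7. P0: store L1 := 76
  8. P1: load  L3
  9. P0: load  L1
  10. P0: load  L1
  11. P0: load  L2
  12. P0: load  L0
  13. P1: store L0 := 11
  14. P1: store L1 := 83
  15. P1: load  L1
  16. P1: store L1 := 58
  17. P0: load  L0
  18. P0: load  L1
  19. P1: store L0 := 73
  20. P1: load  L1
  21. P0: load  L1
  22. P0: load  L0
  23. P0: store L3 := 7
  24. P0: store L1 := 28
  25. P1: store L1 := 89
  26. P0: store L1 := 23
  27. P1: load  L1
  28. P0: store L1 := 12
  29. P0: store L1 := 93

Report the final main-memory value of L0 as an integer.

memory[L0] = 40

step 1: P0: load  L3  ⟶  EI  (L3)  txn=BusRd  M[L3]=10
step 2: P1: store L1 := 53  ⟶  IM  (L1)  txn=BusRdX  M[L1]=80
step 3: P1: load  L3  ⟶  SS  (L3)  txn=BusRd  M[L3]=10
step 4: P1: load  L0  ⟶  IE  (L0)  txn=BusRd  M[L0]=40
step 5: P1: load  L1  ⟶  IM  (L1)  txn=∅  M[L1]=80
step 6: P1: load  L1  ⟶  IM  (L1)  txn=∅  M[L1]=80
step 7: P0: store L1 := 76  ⟶  MI  (L1)  txn=BusRdX+Flush  M[L1]=53
step 8: P1: load  L3  ⟶  SS  (L3)  txn=∅  M[L3]=10
step 9: P0: load  L1  ⟶  MI  (L1)  txn=∅  M[L1]=53
step 10: P0: load  L1  ⟶  MI  (L1)  txn=∅  M[L1]=53
step 11: P0: load  L2  ⟶  EI  (L2)  txn=BusRd  M[L2]=70
step 12: P0: load  L0  ⟶  SS  (L0)  txn=BusRd  M[L0]=40
step 13: P1: store L0 := 11  ⟶  IM  (L0)  txn=BusUpgr  M[L0]=40
step 14: P1: store L1 := 83  ⟶  IM  (L1)  txn=BusRdX+Flush  M[L1]=76
step 15: P1: load  L1  ⟶  IM  (L1)  txn=∅  M[L1]=76
step 16: P1: store L1 := 58  ⟶  IM  (L1)  txn=∅  M[L1]=76
step 17: P0: load  L0  ⟶  SO  (L0)  txn=BusRd  M[L0]=40
step 18: P0: load  L1  ⟶  SO  (L1)  txn=BusRd  M[L1]=76
step 19: P1: store L0 := 73  ⟶  IM  (L0)  txn=BusUpgr  M[L0]=40
step 20: P1: load  L1  ⟶  SO  (L1)  txn=∅  M[L1]=76
step 21: P0: load  L1  ⟶  SO  (L1)  txn=∅  M[L1]=76
step 22: P0: load  L0  ⟶  SO  (L0)  txn=BusRd  M[L0]=40
step 23: P0: store L3 := 7  ⟶  MI  (L3)  txn=BusUpgr  M[L3]=10
step 24: P0: store L1 := 28  ⟶  MI  (L1)  txn=BusUpgr+Flush  M[L1]=58
step 25: P1: store L1 := 89  ⟶  IM  (L1)  txn=BusRdX+Flush  M[L1]=28
step 26: P0: store L1 := 23  ⟶  MI  (L1)  txn=BusRdX+Flush  M[L1]=89
step 27: P1: load  L1  ⟶  OS  (L1)  txn=BusRd  M[L1]=89
step 28: P0: store L1 := 12  ⟶  MI  (L1)  txn=BusUpgr  M[L1]=89
step 29: P0: store L1 := 93  ⟶  MI  (L1)  txn=∅  M[L1]=89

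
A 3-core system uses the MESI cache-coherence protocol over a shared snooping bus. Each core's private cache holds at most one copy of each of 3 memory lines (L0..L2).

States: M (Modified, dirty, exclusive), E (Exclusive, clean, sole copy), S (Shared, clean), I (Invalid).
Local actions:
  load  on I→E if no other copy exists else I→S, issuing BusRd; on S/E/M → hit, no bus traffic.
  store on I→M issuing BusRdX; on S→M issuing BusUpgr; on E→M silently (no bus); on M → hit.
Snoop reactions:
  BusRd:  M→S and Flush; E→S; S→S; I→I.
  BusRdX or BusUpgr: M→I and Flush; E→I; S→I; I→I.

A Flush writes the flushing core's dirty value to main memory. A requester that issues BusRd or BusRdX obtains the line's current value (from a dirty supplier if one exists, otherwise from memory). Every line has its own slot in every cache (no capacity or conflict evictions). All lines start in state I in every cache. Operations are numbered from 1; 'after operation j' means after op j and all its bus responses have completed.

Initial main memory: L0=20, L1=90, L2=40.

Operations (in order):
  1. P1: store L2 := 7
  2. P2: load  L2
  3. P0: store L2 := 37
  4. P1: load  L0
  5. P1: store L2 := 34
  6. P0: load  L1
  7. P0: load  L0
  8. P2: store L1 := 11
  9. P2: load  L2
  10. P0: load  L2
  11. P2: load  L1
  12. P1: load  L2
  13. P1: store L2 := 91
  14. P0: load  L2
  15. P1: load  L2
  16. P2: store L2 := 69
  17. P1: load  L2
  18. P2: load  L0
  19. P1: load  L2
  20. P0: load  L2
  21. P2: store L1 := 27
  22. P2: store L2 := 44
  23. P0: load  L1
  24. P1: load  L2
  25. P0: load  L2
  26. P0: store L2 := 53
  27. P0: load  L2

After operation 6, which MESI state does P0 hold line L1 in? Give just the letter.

state = E

[1] P1: store L2 := 7 | P0:I, P1:M(7), P2:I | bus: BusRdX
[2] P2: load  L2 | P0:I, P1:S(7), P2:S(7) | bus: BusRd,Flush
[3] P0: store L2 := 37 | P0:M(37), P1:I, P2:I | bus: BusRdX
[4] P1: load  L0 | P0:I, P1:E(20), P2:I | bus: BusRd
[5] P1: store L2 := 34 | P0:I, P1:M(34), P2:I | bus: BusRdX,Flush
[6] P0: load  L1 | P0:E(90), P1:I, P2:I | bus: BusRd
[7] P0: load  L0 | P0:S(20), P1:S(20), P2:I | bus: BusRd
[8] P2: store L1 := 11 | P0:I, P1:I, P2:M(11) | bus: BusRdX
[9] P2: load  L2 | P0:I, P1:S(34), P2:S(34) | bus: BusRd,Flush
[10] P0: load  L2 | P0:S(34), P1:S(34), P2:S(34) | bus: BusRd
[11] P2: load  L1 | P0:I, P1:I, P2:M(11) | bus: none
[12] P1: load  L2 | P0:S(34), P1:S(34), P2:S(34) | bus: none
[13] P1: store L2 := 91 | P0:I, P1:M(91), P2:I | bus: BusUpgr
[14] P0: load  L2 | P0:S(91), P1:S(91), P2:I | bus: BusRd,Flush
[15] P1: load  L2 | P0:S(91), P1:S(91), P2:I | bus: none
[16] P2: store L2 := 69 | P0:I, P1:I, P2:M(69) | bus: BusRdX
[17] P1: load  L2 | P0:I, P1:S(69), P2:S(69) | bus: BusRd,Flush
[18] P2: load  L0 | P0:S(20), P1:S(20), P2:S(20) | bus: BusRd
[19] P1: load  L2 | P0:I, P1:S(69), P2:S(69) | bus: none
[20] P0: load  L2 | P0:S(69), P1:S(69), P2:S(69) | bus: BusRd
[21] P2: store L1 := 27 | P0:I, P1:I, P2:M(27) | bus: none
[22] P2: store L2 := 44 | P0:I, P1:I, P2:M(44) | bus: BusUpgr
[23] P0: load  L1 | P0:S(27), P1:I, P2:S(27) | bus: BusRd,Flush
[24] P1: load  L2 | P0:I, P1:S(44), P2:S(44) | bus: BusRd,Flush
[25] P0: load  L2 | P0:S(44), P1:S(44), P2:S(44) | bus: BusRd
[26] P0: store L2 := 53 | P0:M(53), P1:I, P2:I | bus: BusUpgr
[27] P0: load  L2 | P0:M(53), P1:I, P2:I | bus: none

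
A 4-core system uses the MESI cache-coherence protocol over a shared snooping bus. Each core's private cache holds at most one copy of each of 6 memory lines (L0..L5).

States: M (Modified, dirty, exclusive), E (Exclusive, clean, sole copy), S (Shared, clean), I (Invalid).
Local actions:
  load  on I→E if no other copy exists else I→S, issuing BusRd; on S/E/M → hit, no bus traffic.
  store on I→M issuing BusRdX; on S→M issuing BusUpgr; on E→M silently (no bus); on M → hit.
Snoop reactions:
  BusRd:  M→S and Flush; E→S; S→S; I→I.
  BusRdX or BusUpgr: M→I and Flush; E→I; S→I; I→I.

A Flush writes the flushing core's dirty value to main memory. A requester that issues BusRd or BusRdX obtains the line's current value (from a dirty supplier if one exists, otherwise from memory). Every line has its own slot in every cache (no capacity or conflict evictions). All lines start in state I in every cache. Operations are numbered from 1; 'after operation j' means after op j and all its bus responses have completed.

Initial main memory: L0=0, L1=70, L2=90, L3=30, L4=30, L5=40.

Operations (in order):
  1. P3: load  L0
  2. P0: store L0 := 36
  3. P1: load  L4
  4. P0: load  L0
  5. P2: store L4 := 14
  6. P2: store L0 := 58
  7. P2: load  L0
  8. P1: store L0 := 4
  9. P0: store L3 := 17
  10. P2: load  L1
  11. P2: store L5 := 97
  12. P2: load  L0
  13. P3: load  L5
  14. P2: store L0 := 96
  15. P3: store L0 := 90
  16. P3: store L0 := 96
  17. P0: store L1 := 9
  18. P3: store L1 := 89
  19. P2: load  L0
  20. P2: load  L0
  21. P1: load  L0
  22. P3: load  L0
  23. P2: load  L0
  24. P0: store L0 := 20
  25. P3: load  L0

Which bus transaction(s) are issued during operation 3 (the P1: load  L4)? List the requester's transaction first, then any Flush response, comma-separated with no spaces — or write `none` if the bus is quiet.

1. P3: load  L0  bus=[BusRd]  L0: P0=I P1=I P2=I P3=E  mem[L0]=0
2. P0: store L0 := 36  bus=[BusRdX]  L0: P0=M P1=I P2=I P3=I  mem[L0]=0
3. P1: load  L4  bus=[BusRd]  L4: P0=I P1=E P2=I P3=I  mem[L4]=30
4. P0: load  L0  bus=[-]  L0: P0=M P1=I P2=I P3=I  mem[L0]=0
5. P2: store L4 := 14  bus=[BusRdX]  L4: P0=I P1=I P2=M P3=I  mem[L4]=30
6. P2: store L0 := 58  bus=[BusRdX,Flush]  L0: P0=I P1=I P2=M P3=I  mem[L0]=36
7. P2: load  L0  bus=[-]  L0: P0=I P1=I P2=M P3=I  mem[L0]=36
8. P1: store L0 := 4  bus=[BusRdX,Flush]  L0: P0=I P1=M P2=I P3=I  mem[L0]=58
9. P0: store L3 := 17  bus=[BusRdX]  L3: P0=M P1=I P2=I P3=I  mem[L3]=30
10. P2: load  L1  bus=[BusRd]  L1: P0=I P1=I P2=E P3=I  mem[L1]=70
11. P2: store L5 := 97  bus=[BusRdX]  L5: P0=I P1=I P2=M P3=I  mem[L5]=40
12. P2: load  L0  bus=[BusRd,Flush]  L0: P0=I P1=S P2=S P3=I  mem[L0]=4
13. P3: load  L5  bus=[BusRd,Flush]  L5: P0=I P1=I P2=S P3=S  mem[L5]=97
14. P2: store L0 := 96  bus=[BusUpgr]  L0: P0=I P1=I P2=M P3=I  mem[L0]=4
15. P3: store L0 := 90  bus=[BusRdX,Flush]  L0: P0=I P1=I P2=I P3=M  mem[L0]=96
16. P3: store L0 := 96  bus=[-]  L0: P0=I P1=I P2=I P3=M  mem[L0]=96
17. P0: store L1 := 9  bus=[BusRdX]  L1: P0=M P1=I P2=I P3=I  mem[L1]=70
18. P3: store L1 := 89  bus=[BusRdX,Flush]  L1: P0=I P1=I P2=I P3=M  mem[L1]=9
19. P2: load  L0  bus=[BusRd,Flush]  L0: P0=I P1=I P2=S P3=S  mem[L0]=96
20. P2: load  L0  bus=[-]  L0: P0=I P1=I P2=S P3=S  mem[L0]=96
21. P1: load  L0  bus=[BusRd]  L0: P0=I P1=S P2=S P3=S  mem[L0]=96
22. P3: load  L0  bus=[-]  L0: P0=I P1=S P2=S P3=S  mem[L0]=96
23. P2: load  L0  bus=[-]  L0: P0=I P1=S P2=S P3=S  mem[L0]=96
24. P0: store L0 := 20  bus=[BusRdX]  L0: P0=M P1=I P2=I P3=I  mem[L0]=96
25. P3: load  L0  bus=[BusRd,Flush]  L0: P0=S P1=I P2=I P3=S  mem[L0]=20

bus = BusRd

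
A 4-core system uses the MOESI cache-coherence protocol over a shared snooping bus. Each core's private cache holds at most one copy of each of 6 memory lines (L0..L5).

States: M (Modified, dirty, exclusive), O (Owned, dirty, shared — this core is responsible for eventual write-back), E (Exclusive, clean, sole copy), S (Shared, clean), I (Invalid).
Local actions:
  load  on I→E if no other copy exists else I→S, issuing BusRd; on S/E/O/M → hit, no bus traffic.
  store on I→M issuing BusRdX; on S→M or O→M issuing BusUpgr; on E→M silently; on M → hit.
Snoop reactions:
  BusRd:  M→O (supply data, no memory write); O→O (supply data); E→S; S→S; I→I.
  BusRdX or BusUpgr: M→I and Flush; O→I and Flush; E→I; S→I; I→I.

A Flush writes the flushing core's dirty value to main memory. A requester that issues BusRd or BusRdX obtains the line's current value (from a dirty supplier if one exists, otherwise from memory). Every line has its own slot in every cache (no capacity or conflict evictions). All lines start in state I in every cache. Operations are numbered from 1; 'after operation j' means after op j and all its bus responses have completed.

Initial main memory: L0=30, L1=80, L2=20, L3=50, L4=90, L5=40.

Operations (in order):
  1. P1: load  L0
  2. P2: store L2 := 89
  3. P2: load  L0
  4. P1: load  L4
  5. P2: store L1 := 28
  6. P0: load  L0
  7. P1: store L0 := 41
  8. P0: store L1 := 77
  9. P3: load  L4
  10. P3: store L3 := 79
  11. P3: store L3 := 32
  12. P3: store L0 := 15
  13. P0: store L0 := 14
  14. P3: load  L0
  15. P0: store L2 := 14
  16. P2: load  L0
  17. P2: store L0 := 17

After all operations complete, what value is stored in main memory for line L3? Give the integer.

  op1 P1: load  L0 → I/E/I/I on L0; bus BusRd; mem=30
  op2 P2: store L2 := 89 → I/I/M/I on L2; bus BusRdX; mem=20
  op3 P2: load  L0 → I/S/S/I on L0; bus BusRd; mem=30
  op4 P1: load  L4 → I/E/I/I on L4; bus BusRd; mem=90
  op5 P2: store L1 := 28 → I/I/M/I on L1; bus BusRdX; mem=80
  op6 P0: load  L0 → S/S/S/I on L0; bus BusRd; mem=30
  op7 P1: store L0 := 41 → I/M/I/I on L0; bus BusUpgr; mem=30
  op8 P0: store L1 := 77 → M/I/I/I on L1; bus BusRdX Flush; mem=28
  op9 P3: load  L4 → I/S/I/S on L4; bus BusRd; mem=90
  op10 P3: store L3 := 79 → I/I/I/M on L3; bus BusRdX; mem=50
  op11 P3: store L3 := 32 → I/I/I/M on L3; bus (none); mem=50
  op12 P3: store L0 := 15 → I/I/I/M on L0; bus BusRdX Flush; mem=41
  op13 P0: store L0 := 14 → M/I/I/I on L0; bus BusRdX Flush; mem=15
  op14 P3: load  L0 → O/I/I/S on L0; bus BusRd; mem=15
  op15 P0: store L2 := 14 → M/I/I/I on L2; bus BusRdX Flush; mem=89
  op16 P2: load  L0 → O/I/S/S on L0; bus BusRd; mem=15
  op17 P2: store L0 := 17 → I/I/M/I on L0; bus BusUpgr Flush; mem=14

memory[L3] = 50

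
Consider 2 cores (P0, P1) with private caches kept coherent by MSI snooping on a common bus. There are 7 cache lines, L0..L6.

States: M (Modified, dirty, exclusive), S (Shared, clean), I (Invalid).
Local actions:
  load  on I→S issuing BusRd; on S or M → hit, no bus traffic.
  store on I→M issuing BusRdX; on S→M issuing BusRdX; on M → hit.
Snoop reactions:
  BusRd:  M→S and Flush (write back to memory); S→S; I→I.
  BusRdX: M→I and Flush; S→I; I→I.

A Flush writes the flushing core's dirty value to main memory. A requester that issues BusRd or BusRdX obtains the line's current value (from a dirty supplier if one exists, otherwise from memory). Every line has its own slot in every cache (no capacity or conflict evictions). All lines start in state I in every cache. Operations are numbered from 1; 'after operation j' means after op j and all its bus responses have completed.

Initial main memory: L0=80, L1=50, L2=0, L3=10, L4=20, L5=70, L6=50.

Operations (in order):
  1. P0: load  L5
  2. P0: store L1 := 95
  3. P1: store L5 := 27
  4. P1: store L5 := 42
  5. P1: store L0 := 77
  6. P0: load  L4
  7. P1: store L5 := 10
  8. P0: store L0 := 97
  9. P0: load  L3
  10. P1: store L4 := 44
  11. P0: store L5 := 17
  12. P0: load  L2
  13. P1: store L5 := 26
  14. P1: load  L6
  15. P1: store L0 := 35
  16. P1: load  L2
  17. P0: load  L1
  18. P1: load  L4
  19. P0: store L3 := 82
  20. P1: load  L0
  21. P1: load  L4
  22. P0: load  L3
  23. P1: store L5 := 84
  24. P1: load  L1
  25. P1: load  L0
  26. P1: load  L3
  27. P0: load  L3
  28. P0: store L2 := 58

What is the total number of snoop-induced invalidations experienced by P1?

1. P0: load  L5  bus=[BusRd]  L5: P0=S P1=I  mem[L5]=70
2. P0: store L1 := 95  bus=[BusRdX]  L1: P0=M P1=I  mem[L1]=50
3. P1: store L5 := 27  bus=[BusRdX]  L5: P0=I P1=M  mem[L5]=70
4. P1: store L5 := 42  bus=[-]  L5: P0=I P1=M  mem[L5]=70
5. P1: store L0 := 77  bus=[BusRdX]  L0: P0=I P1=M  mem[L0]=80
6. P0: load  L4  bus=[BusRd]  L4: P0=S P1=I  mem[L4]=20
7. P1: store L5 := 10  bus=[-]  L5: P0=I P1=M  mem[L5]=70
8. P0: store L0 := 97  bus=[BusRdX,Flush]  L0: P0=M P1=I  mem[L0]=77
9. P0: load  L3  bus=[BusRd]  L3: P0=S P1=I  mem[L3]=10
10. P1: store L4 := 44  bus=[BusRdX]  L4: P0=I P1=M  mem[L4]=20
11. P0: store L5 := 17  bus=[BusRdX,Flush]  L5: P0=M P1=I  mem[L5]=10
12. P0: load  L2  bus=[BusRd]  L2: P0=S P1=I  mem[L2]=0
13. P1: store L5 := 26  bus=[BusRdX,Flush]  L5: P0=I P1=M  mem[L5]=17
14. P1: load  L6  bus=[BusRd]  L6: P0=I P1=S  mem[L6]=50
15. P1: store L0 := 35  bus=[BusRdX,Flush]  L0: P0=I P1=M  mem[L0]=97
16. P1: load  L2  bus=[BusRd]  L2: P0=S P1=S  mem[L2]=0
17. P0: load  L1  bus=[-]  L1: P0=M P1=I  mem[L1]=50
18. P1: load  L4  bus=[-]  L4: P0=I P1=M  mem[L4]=20
19. P0: store L3 := 82  bus=[BusRdX]  L3: P0=M P1=I  mem[L3]=10
20. P1: load  L0  bus=[-]  L0: P0=I P1=M  mem[L0]=97
21. P1: load  L4  bus=[-]  L4: P0=I P1=M  mem[L4]=20
22. P0: load  L3  bus=[-]  L3: P0=M P1=I  mem[L3]=10
23. P1: store L5 := 84  bus=[-]  L5: P0=I P1=M  mem[L5]=17
24. P1: load  L1  bus=[BusRd,Flush]  L1: P0=S P1=S  mem[L1]=95
25. P1: load  L0  bus=[-]  L0: P0=I P1=M  mem[L0]=97
26. P1: load  L3  bus=[BusRd,Flush]  L3: P0=S P1=S  mem[L3]=82
27. P0: load  L3  bus=[-]  L3: P0=S P1=S  mem[L3]=82
28. P0: store L2 := 58  bus=[BusRdX]  L2: P0=M P1=I  mem[L2]=0

invalidations = 3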